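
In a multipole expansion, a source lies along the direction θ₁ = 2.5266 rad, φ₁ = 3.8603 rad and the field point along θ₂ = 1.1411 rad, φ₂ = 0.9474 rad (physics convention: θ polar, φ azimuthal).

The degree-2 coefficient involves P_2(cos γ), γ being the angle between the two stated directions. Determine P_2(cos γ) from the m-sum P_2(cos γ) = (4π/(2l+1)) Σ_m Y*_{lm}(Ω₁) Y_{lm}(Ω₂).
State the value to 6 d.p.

Summing Y*_{l m}(θ₁,φ₁)·Y_{l m}(θ₂,φ₂) over m ∈ [−2, 2]; prefactor 4π/(2·2+1) = 2.513274:
  m=-2: Y*=(0.017099, 0.127439)  Y=(-0.101633, -0.302625)  product (0.036828, -0.018127)
  m=-1: Y*=(0.274010, 0.239700)  Y=(0.170808, -0.237547)  product (0.103743, -0.024148)
  m=+0: Y*=(0.315826, -0.000000)  Y=(-0.151182, 0.000000)  product (-0.047747, 0.000000)
  m=+1: Y*=(-0.274010, 0.239700)  Y=(-0.170808, -0.237547)  product (0.103743, 0.024148)
  m=+2: Y*=(0.017099, -0.127439)  Y=(-0.101633, 0.302625)  product (0.036828, 0.018127)
Accumulated sum (0.233396, 0.000000); after 4π/(2l+1) scaling, (0.586588, 0.000000) ⇒ P_2 = 0.586588

0.586588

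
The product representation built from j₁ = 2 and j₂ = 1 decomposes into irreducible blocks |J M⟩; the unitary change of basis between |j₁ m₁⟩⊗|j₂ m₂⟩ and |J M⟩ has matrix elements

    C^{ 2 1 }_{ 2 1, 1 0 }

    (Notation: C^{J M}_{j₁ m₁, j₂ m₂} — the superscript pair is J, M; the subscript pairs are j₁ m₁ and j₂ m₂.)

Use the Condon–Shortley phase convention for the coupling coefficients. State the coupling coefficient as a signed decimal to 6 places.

+√(1/6) ≈ +0.408248

j₁+j₂−J=1  J+j₁−j₂=3  J−j₁+j₂=1  j₁+j₂+J+1=6
(j₁±m₁, j₂±m₂, J±M) = (3,1,1,1,3,1)
P² = 3/2
sum k=0..1:
  [0] +1/2 = 1/2
  [1] −1/6 = -1/6
S = 1/3
C² = P²·S² = 1/6 ; C = +0.408248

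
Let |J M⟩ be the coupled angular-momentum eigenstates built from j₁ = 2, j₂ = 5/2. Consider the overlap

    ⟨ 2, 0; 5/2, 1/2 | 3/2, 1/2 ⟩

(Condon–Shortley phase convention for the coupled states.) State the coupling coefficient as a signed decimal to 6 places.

+0.239046

√[4·3!1!2!/7! · 2!2!3!2!2!1!] = √(32/35)
  +(−1)^1/∏(1,2,1,2,0,0)! = -1/4  (running -1/4)
  +(−1)^2/∏(2,1,0,1,1,1)! = 1/2  (running 1/4)
⟨..|..⟩ = √(32/35)·(1/4) = +0.239046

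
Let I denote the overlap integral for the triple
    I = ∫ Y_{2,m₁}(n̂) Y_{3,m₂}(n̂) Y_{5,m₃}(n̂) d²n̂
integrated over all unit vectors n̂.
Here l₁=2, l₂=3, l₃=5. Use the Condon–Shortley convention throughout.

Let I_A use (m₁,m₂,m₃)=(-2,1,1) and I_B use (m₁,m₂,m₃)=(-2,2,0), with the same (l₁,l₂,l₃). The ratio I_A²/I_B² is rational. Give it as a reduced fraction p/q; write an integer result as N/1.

3/1

Shared (l₁,l₂,l₃)=(2,3,5): N and (l;000)² cancel in I_A²/I_B².
A: Δ = 0!·4!·6!/11! = 1/2310; Racah Σ t=0..0: t=0:+1/1152 = 1/1152; ⇒ 3j(2 3 5; -2 1 1)² = 1/154, sgn +1
B: Δ = 0!·4!·6!/11! = 1/2310; Racah Σ t=0..0: t=0:+1/2880 = 1/2880; ⇒ 3j(2 3 5; -2 2 0)² = 1/462, sgn -1
I_A²/I_B² = (1/154)/(1/462) = 3/1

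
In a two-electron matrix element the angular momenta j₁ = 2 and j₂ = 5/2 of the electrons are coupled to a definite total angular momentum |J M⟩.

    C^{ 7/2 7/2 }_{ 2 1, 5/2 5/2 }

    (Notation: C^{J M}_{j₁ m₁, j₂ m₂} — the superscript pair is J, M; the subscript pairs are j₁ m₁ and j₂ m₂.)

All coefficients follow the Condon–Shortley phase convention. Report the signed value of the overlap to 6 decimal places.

-0.745356  (= −√(5/9))

j₁+j₂−J=1  J+j₁−j₂=3  J−j₁+j₂=4  j₁+j₂+J+1=9
(j₁±m₁, j₂±m₂, J±M) = (3,1,5,0,7,0)
P² = 11520
sum k=1..1:
  [1] −1/144 = -1/144
S = -1/144
C² = P²·S² = 5/9 ; C = -0.745356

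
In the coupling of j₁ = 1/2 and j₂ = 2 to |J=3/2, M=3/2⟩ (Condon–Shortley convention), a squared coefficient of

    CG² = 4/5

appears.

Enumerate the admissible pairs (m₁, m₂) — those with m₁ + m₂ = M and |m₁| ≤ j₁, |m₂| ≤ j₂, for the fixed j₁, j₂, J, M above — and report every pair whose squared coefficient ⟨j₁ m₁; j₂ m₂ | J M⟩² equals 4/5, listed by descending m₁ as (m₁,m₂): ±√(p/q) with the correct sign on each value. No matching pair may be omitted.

Admissible pairs with m₁+m₂ = M = 3/2: (-1/2,2), (1/2,1)
  (m₁,m₂)=(1/2,1): CG² = 1/5, CG = +√(1/5)
  (m₁,m₂)=(-1/2,2): CG² = 4/5, CG = −√(4/5)   ← matches the target
Pairs with CG² = 4/5: (-1/2,2): −√(4/5)

(-1/2,2): −√(4/5)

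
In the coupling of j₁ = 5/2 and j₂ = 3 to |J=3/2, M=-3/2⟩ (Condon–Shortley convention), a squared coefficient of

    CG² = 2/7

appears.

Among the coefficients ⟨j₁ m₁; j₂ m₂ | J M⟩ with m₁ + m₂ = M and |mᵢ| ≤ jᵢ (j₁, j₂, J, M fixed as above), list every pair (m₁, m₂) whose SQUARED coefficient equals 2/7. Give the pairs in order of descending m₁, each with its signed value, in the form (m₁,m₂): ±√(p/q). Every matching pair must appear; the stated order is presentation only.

Admissible pairs with m₁+m₂ = M = -3/2: (-5/2,1), (-3/2,0), (-1/2,-1), (1/2,-2), (3/2,-3)
  (m₁,m₂)=(3/2,-3): CG² = 3/14, CG = +√(3/14)
  (m₁,m₂)=(1/2,-2): CG² = 2/7, CG = −√(2/7)   ← matches the target
  (m₁,m₂)=(-1/2,-1): CG² = 9/35, CG = +√(9/35)
  (m₁,m₂)=(-3/2,0): CG² = 6/35, CG = −√(6/35)
  (m₁,m₂)=(-5/2,1): CG² = 1/14, CG = +√(1/14)
Pairs with CG² = 2/7: (1/2,-2): −√(2/7)

(1/2,-2): −√(2/7)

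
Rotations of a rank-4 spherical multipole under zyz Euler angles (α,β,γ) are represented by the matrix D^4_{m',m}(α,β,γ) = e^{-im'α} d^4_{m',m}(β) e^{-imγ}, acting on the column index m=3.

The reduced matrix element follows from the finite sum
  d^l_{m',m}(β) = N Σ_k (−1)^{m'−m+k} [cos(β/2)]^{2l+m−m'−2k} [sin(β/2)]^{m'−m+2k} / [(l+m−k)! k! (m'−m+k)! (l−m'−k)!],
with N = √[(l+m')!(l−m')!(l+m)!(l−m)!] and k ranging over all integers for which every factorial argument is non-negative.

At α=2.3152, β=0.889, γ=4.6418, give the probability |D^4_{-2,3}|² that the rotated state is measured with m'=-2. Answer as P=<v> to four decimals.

Split into d^4_{-2,3}(β=0.8890) × two z-phases.
Half-angle: c=0.902826, s=0.430007. N=√(2·720·5040·1)=2693.993318
k∈{5,6} keeps every argument non-negative
  k=5: (−1)^0·2693.9933/(240)·0.9028^3·0.4300^5 = +0.121443
  k=6: (−1)^1·2693.9933/(720)·0.9028^1·0.4300^7 = -0.009183
d^4_{-2,3}(0.8890) = +0.121443 -0.009183 = +0.112260
|D^4_{-2,3}|² = |d^4_{-2,3}(β)|² = (+0.112260)² = 0.012602 (the z-rotation phases have unit modulus)

P=0.0126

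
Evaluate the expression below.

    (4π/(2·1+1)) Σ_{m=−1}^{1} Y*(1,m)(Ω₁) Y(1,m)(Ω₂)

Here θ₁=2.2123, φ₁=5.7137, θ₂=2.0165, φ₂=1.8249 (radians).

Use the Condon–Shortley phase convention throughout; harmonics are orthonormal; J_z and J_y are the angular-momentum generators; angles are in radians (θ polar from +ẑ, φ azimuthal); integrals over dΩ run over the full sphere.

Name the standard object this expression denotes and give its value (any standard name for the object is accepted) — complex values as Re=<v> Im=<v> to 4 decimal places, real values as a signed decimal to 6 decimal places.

Legendre polynomial (addition theorem), -0.272365

This sum is the spherical-harmonic addition theorem: it equals the Legendre polynomial P_l(cos γ) of the angle γ between the two directions.
Addition theorem: P_1(cos γ) = (4π/3) Σ_m Y*_{lm}(Ω₁) Y_{lm}(Ω₂), m = −1…1:
  m=-1: (+0.233122-0.149255i) × (-0.078365-0.301732i) = -0.063304-0.058644i  (running Σ = -0.063304-0.058644i)
  m=0: (-0.292380-0.000000i) × (-0.210633+0.000000i) = +0.061585+0.000000i  (running Σ = -0.001719-0.058644i)
  m=1: (-0.233122-0.149255i) × (+0.078365-0.301732i) = -0.063304+0.058644i  (running Σ = -0.065022+0.000000i)
Total Σ_m = -0.065022+0.000000i. Multiply by 4.188790: -0.272365+0.000000i. P_1(cos γ) = -0.272365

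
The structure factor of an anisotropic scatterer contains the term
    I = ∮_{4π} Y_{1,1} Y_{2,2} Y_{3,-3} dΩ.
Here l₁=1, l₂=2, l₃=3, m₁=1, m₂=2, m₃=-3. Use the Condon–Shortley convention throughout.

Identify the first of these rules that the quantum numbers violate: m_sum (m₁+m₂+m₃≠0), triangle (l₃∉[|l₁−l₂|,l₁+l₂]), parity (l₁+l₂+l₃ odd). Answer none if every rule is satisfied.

azimuthal sum: 1 + 2 − 3 = 0  ✓
1 ≤ 3 ≤ 3 (triangle on l)  ✓
L = 1 + 2 + 3 = 6 (even)  ✓

none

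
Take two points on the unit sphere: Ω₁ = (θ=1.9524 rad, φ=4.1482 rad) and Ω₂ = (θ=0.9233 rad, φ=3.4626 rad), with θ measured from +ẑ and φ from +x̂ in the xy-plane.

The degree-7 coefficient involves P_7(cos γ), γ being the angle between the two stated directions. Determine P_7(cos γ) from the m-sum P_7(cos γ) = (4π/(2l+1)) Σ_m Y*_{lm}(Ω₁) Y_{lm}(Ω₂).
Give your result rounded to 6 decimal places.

-0.135325

Term-by-term m-sum for l=7 (normalisation 4π/15 = 0.837758):
  [-7]  conj(Y_{7,-7})(Ω₁) = -0.21431 - 0.20494j ; Y_{7,-7}(Ω₂) = 0.06427 + 0.08008j ; Δ = 0.00264 - 0.03033j
  [-6]  conj(Y_{7,-6})(Ω₁) = -0.43208 + 0.10736j ; Y_{7,-6}(Ω₂) = -0.10106 - 0.27241j ; Δ = 0.07291 + 0.10685j
  [-5]  conj(Y_{7,-5})(Ω₁) = -0.06393 + 0.19251j ; Y_{7,-5}(Ω₂) = 0.01512 + 0.44151j ; Δ = -0.08596 - 0.02532j
  [-4]  conj(Y_{7,-4})(Ω₁) = -0.15373 - 0.18780j ; Y_{7,-4}(Ω₂) = 0.08766 - 0.29725j ; Δ = -0.06930 + 0.02923j
  [-3]  conj(Y_{7,-3})(Ω₁) = -0.29871 + 0.03655j ; Y_{7,-3}(Ω₂) = 0.06678 - 0.09600j ; Δ = -0.01644 + 0.03112j
  [-2]  conj(Y_{7,-2})(Ω₁) = 0.05360 - 0.11315j ; Y_{7,-2}(Ω₂) = -0.29293 + 0.21902j ; Δ = 0.00908 + 0.04488j
  [-1]  conj(Y_{7,-1})(Ω₁) = -0.16947 - 0.26781j ; Y_{7,-1}(Ω₂) = 0.03610 - 0.01200j ; Δ = -0.00933 - 0.00763j
  [+0]  conj(Y_{7,0})(Ω₁) = 0.08896 + 0.00000j ; Y_{7,0}(Ω₂) = 0.35148 + 0.00000j ; Δ = 0.03127 + 0.00000j
  [+1]  conj(Y_{7,1})(Ω₁) = 0.16947 - 0.26781j ; Y_{7,1}(Ω₂) = -0.03610 - 0.01200j ; Δ = -0.00933 + 0.00763j
  [+2]  conj(Y_{7,2})(Ω₁) = 0.05360 + 0.11315j ; Y_{7,2}(Ω₂) = -0.29293 - 0.21902j ; Δ = 0.00908 - 0.04488j
  [+3]  conj(Y_{7,3})(Ω₁) = 0.29871 + 0.03655j ; Y_{7,3}(Ω₂) = -0.06678 - 0.09600j ; Δ = -0.01644 - 0.03112j
  [+4]  conj(Y_{7,4})(Ω₁) = -0.15373 + 0.18780j ; Y_{7,4}(Ω₂) = 0.08766 + 0.29725j ; Δ = -0.06930 - 0.02923j
  [+5]  conj(Y_{7,5})(Ω₁) = 0.06393 + 0.19251j ; Y_{7,5}(Ω₂) = -0.01512 + 0.44151j ; Δ = -0.08596 + 0.02532j
  [+6]  conj(Y_{7,6})(Ω₁) = -0.43208 - 0.10736j ; Y_{7,6}(Ω₂) = -0.10106 + 0.27241j ; Δ = 0.07291 - 0.10685j
  [+7]  conj(Y_{7,7})(Ω₁) = 0.21431 - 0.20494j ; Y_{7,7}(Ω₂) = -0.06427 + 0.08008j ; Δ = 0.00264 + 0.03033j
Accumulated sum -0.16153 - 0.00000j; after 4π/(2l+1) scaling, -0.13533 - 0.00000j ⇒ P_7 = -0.135325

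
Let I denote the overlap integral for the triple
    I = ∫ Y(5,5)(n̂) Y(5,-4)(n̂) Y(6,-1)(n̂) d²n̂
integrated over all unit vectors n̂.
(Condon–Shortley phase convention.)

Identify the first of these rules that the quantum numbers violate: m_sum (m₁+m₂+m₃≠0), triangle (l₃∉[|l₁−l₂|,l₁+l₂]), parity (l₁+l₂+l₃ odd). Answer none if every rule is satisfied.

m₁+m₂+m₃ = 5 − 4 − 1 = 0  ✓
triangle: |5−5|=0 ≤ l₃=6 ≤ 5+5=10  ✓
parity: l₁+l₂+l₃ = 16 is even  ✓

none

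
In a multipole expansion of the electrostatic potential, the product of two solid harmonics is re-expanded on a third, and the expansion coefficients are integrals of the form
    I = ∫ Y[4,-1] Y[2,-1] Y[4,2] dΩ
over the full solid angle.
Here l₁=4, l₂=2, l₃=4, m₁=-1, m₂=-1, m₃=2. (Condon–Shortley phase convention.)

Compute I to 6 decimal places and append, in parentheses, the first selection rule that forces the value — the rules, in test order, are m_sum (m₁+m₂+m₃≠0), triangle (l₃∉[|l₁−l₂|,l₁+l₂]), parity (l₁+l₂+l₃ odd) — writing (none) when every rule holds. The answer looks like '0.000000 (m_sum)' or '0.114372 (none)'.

Checks pass: Σm=0; 10 even; l₃=4∈[2,6].
(2·4+1)(2·2+1)(2·4+1) = 405
Δ: 2! 6! 2! / 11! → 1/13860
sum: t=0:+1/192 t=1:−1/36 t=2:+1/192 = -5/288
3j²(4 2 4; 0 0 0) = Δ·Π!·Σ² = 20/693  (sign -1)
sum: t=0:+1/240 t=1:−1/96 = -1/160
3j²(4 2 4; -1 -1 2) = Δ·Π!·Σ² = 27/1540  (sign -1)
combine: 4πI² = 405·20/693·27/1540 = 1215/5929
take √, sign +1: I = 0.12770047
No selection rule forces the value: the integral is nonzero (none).

0.127700 (none)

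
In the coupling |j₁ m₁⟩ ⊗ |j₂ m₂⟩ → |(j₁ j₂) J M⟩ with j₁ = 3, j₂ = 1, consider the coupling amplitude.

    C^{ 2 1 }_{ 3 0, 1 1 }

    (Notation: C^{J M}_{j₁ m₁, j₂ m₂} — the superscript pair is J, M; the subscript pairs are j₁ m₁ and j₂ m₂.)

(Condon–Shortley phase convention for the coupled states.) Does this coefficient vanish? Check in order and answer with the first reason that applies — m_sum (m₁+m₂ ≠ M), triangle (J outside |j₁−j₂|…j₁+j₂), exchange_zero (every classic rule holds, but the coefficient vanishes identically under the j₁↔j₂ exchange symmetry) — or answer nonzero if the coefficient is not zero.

nonzero

m-sum: m₁+m₂ = 0+1 = 1, M = 1  ✓
triangle: |j₁−j₂| = 2 ≤ J = 2 ≤ j₁+j₂ = 4  ✓
exchange: j₁≠j₂ or m₁≠m₂ — the exchange symmetry imposes no constraint here
value check: CG = +√(1/7) = +0.377964 ≠ 0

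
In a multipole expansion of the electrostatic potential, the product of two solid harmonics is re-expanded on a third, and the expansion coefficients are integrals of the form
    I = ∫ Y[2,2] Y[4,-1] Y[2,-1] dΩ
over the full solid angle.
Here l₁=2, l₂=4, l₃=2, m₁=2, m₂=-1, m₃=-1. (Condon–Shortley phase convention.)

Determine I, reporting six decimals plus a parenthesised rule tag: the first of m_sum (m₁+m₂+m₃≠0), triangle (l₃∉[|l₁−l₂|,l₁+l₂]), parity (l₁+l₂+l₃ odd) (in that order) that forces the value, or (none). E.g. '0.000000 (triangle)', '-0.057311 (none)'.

Rules hold: Σm=0, L=8 even, 2≤2≤6.
N = 5·9·5 = 225
Δ = 4!·0!·4!/9! = 1/630
Racah Σ t=2..2: t=2:+1/16 = 1/16
⇒ 3j(2 4 2; 0 0 0)² = 2/35, sgn +1
Racah Σ t=0..0: t=0:+1/144 = 1/144
⇒ 3j(2 4 2; 2 -1 -1)² = 1/126, sgn -1
4πI² = N·(3j₀)²·(3jₘ)² = 5/49
I = -1·√(0.102041/4π) = -0.09011188
No selection rule forces the value: the integral is nonzero (none).

-0.090112 (none)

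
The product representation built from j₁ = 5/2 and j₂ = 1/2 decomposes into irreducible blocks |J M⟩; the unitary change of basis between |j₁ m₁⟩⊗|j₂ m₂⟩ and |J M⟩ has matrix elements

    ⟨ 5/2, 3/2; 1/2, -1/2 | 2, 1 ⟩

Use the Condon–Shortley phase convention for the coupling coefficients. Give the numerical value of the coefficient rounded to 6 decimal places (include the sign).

triangle: 1!·4!·0!/6! = 24/720
(j±m)!: 4!·1!·0!·1!·3!·1! = 144
prefactor² = (2J+1)·Δ·N² = 24
  k=0: +1/(0!·1!·1!·0!·3!·0!) = 1/6
Σ = 1/6  ⇒  CG² = 24·(1/6)² = 2/3
CG = +√(2/3) = +0.816497

+√(2/3) ≈ +0.816497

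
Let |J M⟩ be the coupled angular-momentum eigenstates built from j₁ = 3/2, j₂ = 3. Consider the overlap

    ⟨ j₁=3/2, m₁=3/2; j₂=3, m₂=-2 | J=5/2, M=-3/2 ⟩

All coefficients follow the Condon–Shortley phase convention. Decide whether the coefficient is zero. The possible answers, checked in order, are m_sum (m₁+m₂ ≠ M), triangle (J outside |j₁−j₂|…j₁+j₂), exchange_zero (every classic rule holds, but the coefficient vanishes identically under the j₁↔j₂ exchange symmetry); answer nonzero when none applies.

m-sum: m₁+m₂ = 3/2+(-2) = -1/2, M = -3/2  ✗ ⇒ coefficient is 0

m_sum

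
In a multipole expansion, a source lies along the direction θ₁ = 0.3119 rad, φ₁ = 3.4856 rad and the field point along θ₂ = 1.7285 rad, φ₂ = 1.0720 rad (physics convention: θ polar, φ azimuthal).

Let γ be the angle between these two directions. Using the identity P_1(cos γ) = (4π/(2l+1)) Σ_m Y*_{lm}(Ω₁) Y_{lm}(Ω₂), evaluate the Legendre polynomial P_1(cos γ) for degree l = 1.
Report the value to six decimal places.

-0.375711

Addition theorem: P_1(cos γ) = (4π/3) Σ_m Y*_{lm}(Ω₁) Y_{lm}(Ω₂), m = −1…1:
  term(m=-1) = (-0.027005, 0.024070)   from Y*(Ω₁)=(-0.099809, -0.035757), Y(Ω₂)=(0.163223, -0.299634)
  term(m=+0) = (-0.035684, 0.000000)   from Y*(Ω₁)=(0.465029, -0.000000), Y(Ω₂)=(-0.076735, 0.000000)
  term(m=+1) = (-0.027005, -0.024070)   from Y*(Ω₁)=(0.099809, -0.035757), Y(Ω₂)=(-0.163223, -0.299634)
Accumulated sum (-0.089694, 0.000000); after 4π/(2l+1) scaling, (-0.375711, 0.000000) ⇒ P_1 = -0.375711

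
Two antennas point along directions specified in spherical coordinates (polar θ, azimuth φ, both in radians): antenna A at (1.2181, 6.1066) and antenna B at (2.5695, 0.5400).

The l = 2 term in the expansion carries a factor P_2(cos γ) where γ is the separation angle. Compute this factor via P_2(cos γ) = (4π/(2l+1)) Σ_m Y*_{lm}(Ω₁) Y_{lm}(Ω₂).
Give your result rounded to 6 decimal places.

Term-by-term m-sum for l=2 (normalisation 4π/5 = 2.513274):
  m=-2: (0.319188, -0.117661) × (0.053363, -0.099855) = (0.005284, -0.038151)  (running Σ = (0.005284, -0.038151))
  m=-1: (0.246540, -0.043994) × (-0.301616, 0.180798) = (-0.066407, 0.057843)  (running Σ = (-0.061123, 0.019692))
  m=0: (-0.202493, -0.000000) × (0.353454, 0.000000) = (-0.071572, -0.000000)  (running Σ = (-0.132694, 0.019692))
  m=1: (-0.246540, -0.043994) × (0.301616, 0.180798) = (-0.066407, -0.057843)  (running Σ = (-0.199101, -0.038151))
  m=2: (0.319188, 0.117661) × (0.053363, 0.099855) = (0.005284, 0.038151)  (running Σ = (-0.193817, 0.000000))
Total Σ_m = (-0.193817, 0.000000). Multiply by 2.513274: (-0.487115, 0.000000). P_2(cos γ) = -0.487115

-0.487115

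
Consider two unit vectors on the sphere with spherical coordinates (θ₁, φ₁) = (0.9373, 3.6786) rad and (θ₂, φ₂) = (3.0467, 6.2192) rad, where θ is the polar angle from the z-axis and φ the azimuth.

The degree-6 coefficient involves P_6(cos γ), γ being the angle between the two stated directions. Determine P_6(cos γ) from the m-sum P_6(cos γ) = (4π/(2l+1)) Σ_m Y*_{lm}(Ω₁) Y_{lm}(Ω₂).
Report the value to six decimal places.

Summing Y*_{l m}(θ₁,φ₁)·Y_{l m}(θ₂,φ₂) over m ∈ [−6, 6]; prefactor 4π/(2·6+1) = 0.966644:
  m=-6: (-0.131979-0.010641i) × (+0.000000+0.000000i) = -0.000000-0.000000i  (running Σ = -0.000000-0.000000i)
  m=-5: (+0.302382-0.148520i) × (-0.000012-0.000004i) = -0.000004+0.000001i  (running Σ = -0.000004+0.000001i)
  m=-4: (-0.234518+0.360121i) × (+0.000275+0.000072i) = -0.000091+0.000082i  (running Σ = -0.000095+0.000083i)
  m=-3: (+0.006939-0.172396i) × (-0.004278-0.000831i) = -0.000173+0.000732i  (running Σ = -0.000268+0.000815i)
  m=-2: (-0.126576-0.233479i) × (+0.045159+0.005811i) = -0.004359-0.011279i  (running Σ = -0.004627-0.010465i)
  m=-1: (+0.246648+0.146846i) × (-0.297807-0.019081i) = -0.070651-0.048438i  (running Σ = -0.075279-0.058903i)
  m=0: (+0.194117-0.000000i) × (+0.923156+0.000000i) = +0.179200+0.000000i  (running Σ = +0.103921-0.058903i)
  m=1: (-0.246648+0.146846i) × (+0.297807-0.019081i) = -0.070651+0.048438i  (running Σ = +0.033270-0.010465i)
  m=2: (-0.126576+0.233479i) × (+0.045159-0.005811i) = -0.004359+0.011279i  (running Σ = +0.028911+0.000815i)
  m=3: (-0.006939-0.172396i) × (+0.004278-0.000831i) = -0.000173-0.000732i  (running Σ = +0.028738+0.000083i)
  m=4: (-0.234518-0.360121i) × (+0.000275-0.000072i) = -0.000091-0.000082i  (running Σ = +0.028647+0.000001i)
  m=5: (-0.302382-0.148520i) × (+0.000012-0.000004i) = -0.000004-0.000001i  (running Σ = +0.028643-0.000000i)
  m=6: (-0.131979+0.010641i) × (+0.000000-0.000000i) = -0.000000+0.000000i  (running Σ = +0.028643-0.000000i)
Total Σ_m = +0.028643-0.000000i. Multiply by 0.966644: +0.027687-0.000000i. P_6(cos γ) = 0.027687

0.027687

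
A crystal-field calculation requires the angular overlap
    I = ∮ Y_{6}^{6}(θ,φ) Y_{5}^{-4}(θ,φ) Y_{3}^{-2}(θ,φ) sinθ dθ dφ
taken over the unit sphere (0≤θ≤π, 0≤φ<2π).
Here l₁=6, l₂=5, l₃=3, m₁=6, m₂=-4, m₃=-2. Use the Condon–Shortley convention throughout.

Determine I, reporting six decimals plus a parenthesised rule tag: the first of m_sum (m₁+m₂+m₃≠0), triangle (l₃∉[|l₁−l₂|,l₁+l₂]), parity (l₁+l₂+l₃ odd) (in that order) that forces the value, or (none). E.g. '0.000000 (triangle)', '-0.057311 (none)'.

0.207001 (none)

Checks pass: Σm=0; 14 even; l₃=3∈[1,11].
(2·6+1)(2·5+1)(2·3+1) = 1001
Δ: 8! 4! 2! / 15! → 1/675675
sum: t=3:−1/8640 t=4:+1/2304 t=5:−1/8640 = 7/34560
3j²(6 5 3; 0 0 0) = Δ·Π!·Σ² = 7/429  (sign -1)
sum: t=0:+1/967680 = 1/967680
3j²(6 5 3; 6 -4 -2) = Δ·Π!·Σ² = 3/91  (sign -1)
combine: 4πI² = 1001·7/429·3/91 = 7/13
take √, sign +1: I = 0.20700098
No selection rule forces the value: the integral is nonzero (none).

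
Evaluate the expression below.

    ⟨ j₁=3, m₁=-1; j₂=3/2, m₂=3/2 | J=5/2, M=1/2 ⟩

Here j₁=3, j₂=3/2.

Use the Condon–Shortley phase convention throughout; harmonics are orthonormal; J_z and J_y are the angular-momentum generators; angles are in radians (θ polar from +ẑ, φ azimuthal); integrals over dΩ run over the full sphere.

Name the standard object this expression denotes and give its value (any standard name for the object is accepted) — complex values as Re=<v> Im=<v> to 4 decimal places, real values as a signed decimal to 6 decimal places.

This is a Clebsch–Gordan (vector-coupling) coefficient.
j₁+j₂−J=2  J+j₁−j₂=4  J−j₁+j₂=1  j₁+j₂+J+1=8
(j₁±m₁, j₂±m₂, J±M) = (2,4,3,0,3,2)
P² = 864/35
sum k=2..2:
  [2] +1/8 = 1/8
S = 1/8
C² = P²·S² = 27/70 ; C = +0.621059

Clebsch–Gordan coefficient, +√(27/70) ≈ +0.621059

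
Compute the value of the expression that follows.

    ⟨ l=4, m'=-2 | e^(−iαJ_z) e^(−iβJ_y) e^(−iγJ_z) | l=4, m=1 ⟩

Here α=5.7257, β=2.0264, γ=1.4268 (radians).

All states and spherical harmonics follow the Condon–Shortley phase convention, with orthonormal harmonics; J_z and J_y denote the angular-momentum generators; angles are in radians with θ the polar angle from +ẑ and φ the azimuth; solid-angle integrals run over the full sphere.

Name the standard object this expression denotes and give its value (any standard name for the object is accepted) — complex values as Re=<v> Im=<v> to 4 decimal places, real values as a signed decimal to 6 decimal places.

This is a Wigner D-matrix element — the rotation-matrix element ⟨l m'| R(α,β,γ) |l m⟩ in the angular-momentum basis.
D^4_{-2,1}(5.7257,2.0264,1.4268) = e^{-i·-2·5.7257}·d^4_{-2,1}(2.0264)·e^{-i·1·1.4268}. Compute d first:
With c≡cos(β/2)=0.529148 and s≡sin(β/2)=0.848529, N=[2·720·120·6]^{1/2}=1018.233765
k∈{3,4,5} keeps every argument non-negative
  k=3: (−1)^0·1018.2338/(72)·0.5291^5·0.8485^3 = +0.358428
  k=4: (−1)^1·1018.2338/(48)·0.5291^3·0.8485^5 = -1.382524
  k=5: (−1)^2·1018.2338/(240)·0.5291^1·0.8485^7 = +0.711020
d^4_{-2,1}(2.0264) = +0.358428 -1.382524 +0.711020 = -0.313076
Phases: e^{-i·(-2)·5.7257}=+0.440204-0.897898i, e^{-i·(1)·1.4268}=+0.143499-0.989650i ⇒ D=+0.258424+0.176730i

Wigner D-matrix element, Re=0.2584 Im=0.1767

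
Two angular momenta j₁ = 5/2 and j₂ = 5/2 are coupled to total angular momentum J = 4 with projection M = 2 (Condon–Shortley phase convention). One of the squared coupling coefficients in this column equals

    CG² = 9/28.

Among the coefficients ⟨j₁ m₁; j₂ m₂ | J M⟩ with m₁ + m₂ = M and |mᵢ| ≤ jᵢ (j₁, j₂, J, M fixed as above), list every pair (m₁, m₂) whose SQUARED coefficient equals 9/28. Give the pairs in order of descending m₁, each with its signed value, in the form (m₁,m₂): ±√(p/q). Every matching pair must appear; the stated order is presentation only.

Admissible pairs with m₁+m₂ = M = 2: (-1/2,5/2), (1/2,3/2), (3/2,1/2), (5/2,-1/2)
  (m₁,m₂)=(5/2,-1/2): CG² = 9/28, CG = +√(9/28)   ← matches the target
  (m₁,m₂)=(3/2,1/2): CG² = 5/28, CG = +√(5/28)
  (m₁,m₂)=(1/2,3/2): CG² = 5/28, CG = −√(5/28)
  (m₁,m₂)=(-1/2,5/2): CG² = 9/28, CG = −√(9/28)   ← matches the target
Pairs with CG² = 9/28: (5/2,-1/2): +√(9/28); (-1/2,5/2): −√(9/28)

(5/2,-1/2): +√(9/28); (-1/2,5/2): −√(9/28)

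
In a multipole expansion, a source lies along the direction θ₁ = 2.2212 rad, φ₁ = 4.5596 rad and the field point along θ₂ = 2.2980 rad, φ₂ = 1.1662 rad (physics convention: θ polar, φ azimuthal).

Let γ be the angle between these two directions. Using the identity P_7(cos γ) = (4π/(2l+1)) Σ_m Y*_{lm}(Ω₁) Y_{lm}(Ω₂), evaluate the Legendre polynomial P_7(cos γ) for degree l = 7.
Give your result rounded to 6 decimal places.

Term-by-term m-sum for l=7 (normalisation 4π/15 = 0.837758):
  m=-7: Y*=+0.088668+0.048586i  Y=-0.019769-0.061840i  product +0.001252-0.006444i
  m=-6: Y*=+0.175122-0.228430i  Y=-0.163369+0.141565i  product +0.003728+0.062110i
  m=-5: Y*=-0.305204-0.318589i  Y=+0.364369+0.176993i  product -0.054819-0.170103i
  m=-4: Y*=-0.257856+0.180665i  Y=+0.019841-0.416617i  product +0.070152+0.111012i
  m=-3: Y*=-0.048746-0.098792i  Y=-0.076110+0.028388i  product +0.006515+0.006135i
  m=-2: Y*=-0.349497+0.110252i  Y=-0.227676-0.238778i  product +0.105898+0.058350i
  m=-1: Y*=+0.006966+0.045237i  Y=-0.093681+0.218767i  product -0.010549-0.002714i
  m=+0: Y*=-0.350564-0.000000i  Y=-0.267381+0.000000i  product +0.093734+0.000000i
  m=+1: Y*=-0.006966+0.045237i  Y=+0.093681+0.218767i  product -0.010549+0.002714i
  m=+2: Y*=-0.349497-0.110252i  Y=-0.227676+0.238778i  product +0.105898-0.058350i
  m=+3: Y*=+0.048746-0.098792i  Y=+0.076110+0.028388i  product +0.006515-0.006135i
  m=+4: Y*=-0.257856-0.180665i  Y=+0.019841+0.416617i  product +0.070152-0.111012i
  m=+5: Y*=+0.305204-0.318589i  Y=-0.364369+0.176993i  product -0.054819+0.170103i
  m=+6: Y*=+0.175122+0.228430i  Y=-0.163369-0.141565i  product +0.003728-0.062110i
  m=+7: Y*=-0.088668+0.048586i  Y=+0.019769-0.061840i  product +0.001252+0.006444i
Σ over m = +0.338086+0.000000i; ×(4π/15) → +0.283235+0.000000i. Real part: 0.283235

0.283235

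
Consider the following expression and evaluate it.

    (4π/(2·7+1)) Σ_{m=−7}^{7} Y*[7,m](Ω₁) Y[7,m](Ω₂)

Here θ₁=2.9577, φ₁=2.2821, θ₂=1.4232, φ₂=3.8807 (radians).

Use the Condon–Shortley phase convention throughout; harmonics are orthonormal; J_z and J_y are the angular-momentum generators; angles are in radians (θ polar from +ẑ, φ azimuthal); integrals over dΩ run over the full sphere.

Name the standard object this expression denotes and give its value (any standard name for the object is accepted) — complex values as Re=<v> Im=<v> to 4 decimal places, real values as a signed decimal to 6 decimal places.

This sum is the spherical-harmonic addition theorem: it equals the Legendre polynomial P_l(cos γ) of the angle γ between the two directions.
Addition theorem: P_7(cos γ) = (4π/15) Σ_m Y*_{lm}(Ω₁) Y_{lm}(Ω₂), m = −7…7:
  [-7]  conj(Y_{7,-7})(Ω₁) = -0.00000 - 0.00000j ; Y_{7,-7}(Ω₂) = -0.20620 - 0.41477j ; Δ = 0.00000 + 0.00000j
  [-6]  conj(Y_{7,-6})(Ω₁) = -0.00003 - 0.00006j ; Y_{7,-6}(Ω₂) = -0.07065 + 0.24780j ; Δ = 0.00002 - 0.00000j
  [-5]  conj(Y_{7,-5})(Ω₁) = 0.00035 - 0.00079j ; Y_{7,-5}(Ω₂) = -0.21239 + 0.13137j ; Δ = 0.00003 + 0.00021j
  [-4]  conj(Y_{7,-4})(Ω₁) = 0.00738 - 0.00225j ; Y_{7,-4}(Ω₂) = 0.27607 + 0.05171j ; Δ = 0.00215 - 0.00024j
  [-3]  conj(Y_{7,-3})(Ω₁) = 0.04164 + 0.02629j ; Y_{7,-3}(Ω₂) = 0.10574 + 0.14011j ; Δ = 0.00072 + 0.00861j
  [-2]  conj(Y_{7,-2})(Ω₁) = 0.03210 + 0.21505j ; Y_{7,-2}(Ω₂) = 0.02641 - 0.28440j ; Δ = 0.06201 - 0.00345j
  [-1]  conj(Y_{7,-1})(Ω₁) = -0.38448 + 0.44614j ; Y_{7,-1}(Ω₂) = 0.10775 - 0.09821j ; Δ = 0.00239 + 0.08583j
  [+0]  conj(Y_{7,0})(Ω₁) = -0.63277 + 0.00000j ; Y_{7,0}(Ω₂) = -0.28627 + 0.00000j ; Δ = 0.18114 + 0.00000j
  [+1]  conj(Y_{7,1})(Ω₁) = 0.38448 + 0.44614j ; Y_{7,1}(Ω₂) = -0.10775 - 0.09821j ; Δ = 0.00239 - 0.08583j
  [+2]  conj(Y_{7,2})(Ω₁) = 0.03210 - 0.21505j ; Y_{7,2}(Ω₂) = 0.02641 + 0.28440j ; Δ = 0.06201 + 0.00345j
  [+3]  conj(Y_{7,3})(Ω₁) = -0.04164 + 0.02629j ; Y_{7,3}(Ω₂) = -0.10574 + 0.14011j ; Δ = 0.00072 - 0.00861j
  [+4]  conj(Y_{7,4})(Ω₁) = 0.00738 + 0.00225j ; Y_{7,4}(Ω₂) = 0.27607 - 0.05171j ; Δ = 0.00215 + 0.00024j
  [+5]  conj(Y_{7,5})(Ω₁) = -0.00035 - 0.00079j ; Y_{7,5}(Ω₂) = 0.21239 + 0.13137j ; Δ = 0.00003 - 0.00021j
  [+6]  conj(Y_{7,6})(Ω₁) = -0.00003 + 0.00006j ; Y_{7,6}(Ω₂) = -0.07065 - 0.24780j ; Δ = 0.00002 + 0.00000j
  [+7]  conj(Y_{7,7})(Ω₁) = 0.00000 - 0.00000j ; Y_{7,7}(Ω₂) = 0.20620 - 0.41477j ; Δ = 0.00000 - 0.00000j
Total Σ_m = 0.31578 - 0.00000j. Multiply by 0.837758: 0.26454 - 0.00000j. P_7(cos γ) = 0.264545

Legendre polynomial (addition theorem), +0.264545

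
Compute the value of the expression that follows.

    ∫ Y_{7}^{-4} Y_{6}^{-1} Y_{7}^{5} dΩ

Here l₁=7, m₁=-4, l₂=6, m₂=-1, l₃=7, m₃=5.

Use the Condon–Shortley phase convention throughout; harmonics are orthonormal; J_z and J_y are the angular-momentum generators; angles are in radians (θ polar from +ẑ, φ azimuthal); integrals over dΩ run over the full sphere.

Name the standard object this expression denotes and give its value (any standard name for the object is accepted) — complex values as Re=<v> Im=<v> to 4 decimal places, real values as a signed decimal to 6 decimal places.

Gaunt coefficient, +0.117735

This is a Gaunt coefficient — the integral of a triple product of spherical harmonics over the sphere.
m-sum 0 ✓  L=20 even ✓  1≤7≤13 ✓
Π(2lᵢ+1) = 15×13×15 = 2925
triangle coeff Δ(7,6,7) = 1/2444321880
Σ_t [0,6]: t=0:+1/2612736000 t=1:−1/20736000 t=2:+1/1658880 t=3:−1/746496 t=4:+1/1658880 t=5:−1/20736000 t=6:+1/2612736000 = -1/4354560
(3j)²=1000/138567 [(7 6 7; 0 0 0)], sign=+1
Σ_t [3,5]: t=3:−1/69672960 t=4:+1/29030400 t=5:−1/124416000 = 1/82944000
(3j)²=693/83980 [(7 6 7; -4 -1 5)], sign=+1
⇒ 4πI² = 236250/1356277
I = (+1)√(236250/1356277/(4π)) = 0.11773532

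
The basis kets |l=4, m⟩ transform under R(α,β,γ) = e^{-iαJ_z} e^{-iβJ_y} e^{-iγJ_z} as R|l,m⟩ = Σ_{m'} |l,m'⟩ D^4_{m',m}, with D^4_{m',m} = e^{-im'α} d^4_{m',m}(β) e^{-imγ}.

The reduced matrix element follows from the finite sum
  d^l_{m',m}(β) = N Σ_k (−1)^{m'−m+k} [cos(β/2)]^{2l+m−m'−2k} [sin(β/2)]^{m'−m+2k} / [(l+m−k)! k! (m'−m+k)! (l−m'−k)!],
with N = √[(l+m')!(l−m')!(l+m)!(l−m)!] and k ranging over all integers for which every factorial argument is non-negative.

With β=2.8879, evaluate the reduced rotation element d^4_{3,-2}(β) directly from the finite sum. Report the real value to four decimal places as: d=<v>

d=0.4255

d^4_{3,-2}(β=2.8879) via the finite sum:
With c≡cos(β/2)=0.126506 and s≡sin(β/2)=0.991966, N=[5040·1·2·720]^{1/2}=2693.993318
k: max(0,(-2)−(3))=0 … min(4+(-2),4−(3))=1
  k=0: (−1)^5·2693.9933/(240)·0.1265^3·0.9920^5 = -0.021828
  k=1: (−1)^6·2693.9933/(720)·0.1265^1·0.9920^7 = +0.447356
d^4_{3,-2}(2.8879) = -0.021828 +0.447356 = +0.425529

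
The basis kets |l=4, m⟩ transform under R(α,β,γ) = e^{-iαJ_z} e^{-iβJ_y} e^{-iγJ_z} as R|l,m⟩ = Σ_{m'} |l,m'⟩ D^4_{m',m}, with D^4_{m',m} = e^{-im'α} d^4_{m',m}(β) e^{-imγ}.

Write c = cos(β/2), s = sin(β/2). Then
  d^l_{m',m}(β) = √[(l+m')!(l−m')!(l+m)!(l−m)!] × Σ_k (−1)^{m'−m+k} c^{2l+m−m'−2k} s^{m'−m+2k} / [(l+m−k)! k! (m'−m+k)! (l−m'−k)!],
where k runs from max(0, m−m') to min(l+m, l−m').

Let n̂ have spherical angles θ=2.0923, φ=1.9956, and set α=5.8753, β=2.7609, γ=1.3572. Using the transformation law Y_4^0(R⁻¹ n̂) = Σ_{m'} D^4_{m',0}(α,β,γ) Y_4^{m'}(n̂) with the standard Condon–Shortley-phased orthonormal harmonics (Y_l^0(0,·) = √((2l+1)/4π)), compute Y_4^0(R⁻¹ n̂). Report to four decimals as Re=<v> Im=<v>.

Re=0.1672 Im=0.0000

Need the full column D^4_{m',0} for m'=−4..4 at α=5.8753, β=2.7609, γ=1.3572.
cos(β/2)=0.189199, sin(β/2)=0.981939
d^4_{-4,0}: single k=4 term ⇒ +0.009967;  D = -0.000605-0.009949i
d^4_{-3,0}: k∈[3..4] ⇒ +0.002716 -0.073155 = -0.070439;  D = -0.023964+0.066237i
d^4_{-2,0}: k∈[2..4] ⇒ +0.000420 -0.030137 +0.304414 = +0.274697;  D = +0.188252-0.200049i
d^4_{-1,0}: k∈[1..4] ⇒ +0.000038 -0.006159 +0.165899 -0.744774 = -0.584996;  D = -0.537004+0.232050i
d^4_{0,0}: k∈[0..4] ⇒ +0.000002 -0.000708 +0.042886 -0.513410 +0.864321 = +0.393092;  D = +0.393092+0.000000i
d^4_{1,0}: k∈[0..3] ⇒ -0.000038 +0.006159 -0.165899 +0.744774 = +0.584996;  D = +0.537004+0.232050i
d^4_{2,0}: k∈[0..2] ⇒ +0.000420 -0.030137 +0.304414 = +0.274697;  D = +0.188252+0.200049i
d^4_{3,0}: k∈[0..1] ⇒ -0.002716 +0.073155 = +0.070439;  D = +0.023964+0.066237i
d^4_{4,0}: single k=0 term ⇒ +0.009967;  D = -0.000605+0.009949i
Y_4^{m'}(θ=2.0923,φ=1.9956) and Σ D·Y over m':
  (-0.0006-0.0099i)·(-0.0320-0.2481i)  (-0.0240+0.0662i)·(-0.3888-0.1187i)  (+0.1883-0.2000i)·(-0.1224+0.1393i)  (-0.5370+0.2320i)·(-0.1063-0.2351i)  (+0.3931+0.0000i)·(-0.2422+0.0000i)  (+0.5370+0.2320i)·(+0.1063-0.2351i)  (+0.1883+0.2000i)·(-0.1224-0.1393i)  (+0.0240+0.0662i)·(+0.3888-0.1187i)  (-0.0006+0.0099i)·(-0.0320+0.2481i)
Y_4^0(R⁻¹ n̂) = +0.167198-0.000000i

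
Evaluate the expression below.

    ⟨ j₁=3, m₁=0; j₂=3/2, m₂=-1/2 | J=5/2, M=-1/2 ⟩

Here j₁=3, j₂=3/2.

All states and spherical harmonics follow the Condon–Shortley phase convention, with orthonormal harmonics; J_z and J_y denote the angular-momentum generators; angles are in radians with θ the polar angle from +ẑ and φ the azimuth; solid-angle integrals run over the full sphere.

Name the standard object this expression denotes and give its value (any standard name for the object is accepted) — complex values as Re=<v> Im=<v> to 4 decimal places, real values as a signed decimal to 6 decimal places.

Clebsch–Gordan coefficient, −√(6/35) ≈ -0.414039

This is a Clebsch–Gordan (vector-coupling) coefficient.
√[6·2!4!1!/8! · 3!3!1!2!2!3!] = √(216/35)
  +(−1)^0/∏(0,2,3,1,1,0)! = 1/12  (running 1/12)
  +(−1)^1/∏(1,1,2,0,2,1)! = -1/4  (running -1/6)
⟨..|..⟩ = √(216/35)·(-1/6) = -0.414039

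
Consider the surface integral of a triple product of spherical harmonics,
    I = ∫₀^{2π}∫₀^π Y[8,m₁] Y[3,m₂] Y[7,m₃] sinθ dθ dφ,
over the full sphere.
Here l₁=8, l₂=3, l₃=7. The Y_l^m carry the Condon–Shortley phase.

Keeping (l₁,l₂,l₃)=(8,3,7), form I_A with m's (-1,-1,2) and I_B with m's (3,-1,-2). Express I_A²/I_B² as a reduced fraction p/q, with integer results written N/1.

Same 8,3,7: normalisation and zero-m 3j drop out of the ratio.
A: Δ: 4! 12! 2! / 19! → 1/5290740; sum: t=0:+1/104509440 t=1:−1/5806080 t=2:+1/4838400 = 23/522547200; 3j²(8 3 7; -1 -1 2) = Δ·Π!·Σ² = 529/377910  (sign -1)
B: Δ: 4! 12! 2! / 19! → 1/5290740; sum: t=0:+1/29030400 t=1:−1/5806080 t=2:+1/17418240 = -1/12441600; 3j²(8 3 7; 3 -1 -2) = Δ·Π!·Σ² = 154/12597  (sign +1)
I_A²/I_B² = (529/377910)/(154/12597) = 529/4620

529/4620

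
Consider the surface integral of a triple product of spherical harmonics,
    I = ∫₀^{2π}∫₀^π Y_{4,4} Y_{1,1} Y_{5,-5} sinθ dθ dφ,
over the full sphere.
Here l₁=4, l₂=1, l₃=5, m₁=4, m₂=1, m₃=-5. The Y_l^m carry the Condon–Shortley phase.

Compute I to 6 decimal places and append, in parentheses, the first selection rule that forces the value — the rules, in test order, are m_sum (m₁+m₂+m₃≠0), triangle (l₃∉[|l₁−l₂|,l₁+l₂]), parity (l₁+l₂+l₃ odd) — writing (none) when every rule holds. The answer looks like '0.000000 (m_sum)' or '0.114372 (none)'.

m-sum 0 ✓  L=10 even ✓  3≤5≤5 ✓
Π(2lᵢ+1) = 9×3×11 = 297
triangle coeff Δ(4,1,5) = 1/495
Σ_t [0,0]: t=0:+1/576 = 1/576
(3j)²=5/99 [(4 1 5; 0 0 0)], sign=-1
Σ_t [0,0]: t=0:+1/80640 = 1/80640
(3j)²=1/11 [(4 1 5; 4 1 -5)], sign=+1
⇒ 4πI² = 15/11
I = (-1)√(15/11/(4π)) = -0.32941575
No selection rule forces the value: the integral is nonzero (none).

-0.329416 (none)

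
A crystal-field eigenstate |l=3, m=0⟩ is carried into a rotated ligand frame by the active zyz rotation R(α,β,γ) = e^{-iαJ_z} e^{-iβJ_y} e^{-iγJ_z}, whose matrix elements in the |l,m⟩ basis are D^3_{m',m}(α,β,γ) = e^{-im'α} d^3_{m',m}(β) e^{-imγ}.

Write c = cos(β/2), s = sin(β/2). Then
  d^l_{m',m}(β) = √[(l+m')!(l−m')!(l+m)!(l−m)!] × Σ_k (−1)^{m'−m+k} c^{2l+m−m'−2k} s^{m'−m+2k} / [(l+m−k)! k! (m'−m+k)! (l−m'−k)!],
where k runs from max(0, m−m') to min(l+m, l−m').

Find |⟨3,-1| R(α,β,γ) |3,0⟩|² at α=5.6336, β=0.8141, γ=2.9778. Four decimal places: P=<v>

P=0.1824

D^3_{-1,0}(5.6336,0.8141,2.9778) = e^{-i·-1·5.6336}·d^3_{-1,0}(0.8141)·e^{-i·0·2.9778}. Compute d first:
c=cos(0.814100/2)=0.918293, s=sin(0.814100/2)=0.395902; N=√[2·24·6·6]=41.569219
The bounds max(0,m−m')=1 and min(l+m,l−m')=3 give 3 terms
  k=1: (−1)^0·41.5692/(12)·0.9183^5·0.3959^1 = +0.895538
  k=2: (−1)^1·41.5692/(4)·0.9183^3·0.3959^3 = -0.499366
  k=3: (−1)^2·41.5692/(12)·0.9183^1·0.3959^5 = +0.030939
d^3_{-1,0}(0.8141) = +0.895538 -0.499366 +0.030939 = +0.427112
|D^3_{-1,0}|² = |d^3_{-1,0}(β)|² = (+0.427112)² = 0.182425 (the z-rotation phases have unit modulus)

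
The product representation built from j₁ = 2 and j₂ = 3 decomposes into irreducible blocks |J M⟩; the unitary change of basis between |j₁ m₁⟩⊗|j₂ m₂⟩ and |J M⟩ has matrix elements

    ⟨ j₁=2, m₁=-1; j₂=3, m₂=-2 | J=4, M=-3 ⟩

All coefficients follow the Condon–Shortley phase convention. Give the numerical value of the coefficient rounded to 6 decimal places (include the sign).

triangle: 1!*3!*5!/10! = 720/3628800
(j±m)!: 1!*3!*1!*5!*1!*7! = 3628800
prefactor² = (2J+1)*Δ*N² = 6480
  k=0: +1/(0!*1!*3!*1!*0!*4!) = 1/144
  k=1: −1/(1!*0!*2!*0!*1!*5!) = -1/240
Σ = 1/360  ⇒  CG² = 6480*(1/360)² = 1/20
CG = +√(1/20) = +0.223607

+√(1/20) = +0.223607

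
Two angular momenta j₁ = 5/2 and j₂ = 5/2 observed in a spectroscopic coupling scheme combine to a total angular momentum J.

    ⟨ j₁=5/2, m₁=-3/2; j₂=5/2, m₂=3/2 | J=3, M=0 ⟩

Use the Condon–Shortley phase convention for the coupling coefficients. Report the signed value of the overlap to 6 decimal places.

j₁+j₂−J=2  J+j₁−j₂=3  J−j₁+j₂=3  j₁+j₂+J+1=9
(j₁±m₁, j₂±m₂, J±M) = (1,4,4,1,3,3)
P² = 144/5
sum k=1..2:
  [1] −1/36 = -1/36
  [2] +1/8 = 1/8
S = 7/72
C² = P²·S² = 49/180 ; C = +0.521749

+0.521749  (= +√(49/180))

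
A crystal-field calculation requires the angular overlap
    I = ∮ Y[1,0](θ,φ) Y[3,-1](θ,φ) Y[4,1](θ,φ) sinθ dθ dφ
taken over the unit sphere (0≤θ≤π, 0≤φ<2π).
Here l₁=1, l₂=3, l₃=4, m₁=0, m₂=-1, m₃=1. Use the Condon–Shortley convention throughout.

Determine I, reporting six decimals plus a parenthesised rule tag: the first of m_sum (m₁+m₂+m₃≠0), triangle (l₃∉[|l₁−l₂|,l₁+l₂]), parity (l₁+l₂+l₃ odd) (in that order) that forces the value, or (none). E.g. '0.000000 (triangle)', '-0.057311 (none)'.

-0.238414 (none)

Checks pass: Σm=0; 8 even; l₃=4∈[2,4].
(2·1+1)(2·3+1)(2·4+1) = 189
Δ: 0! 2! 6! / 9! → 1/252
sum: t=0:+1/36 = 1/36
3j²(1 3 4; 0 0 0) = Δ·Π!·Σ² = 4/63  (sign +1)
sum: t=0:+1/48 = 1/48
3j²(1 3 4; 0 -1 1) = Δ·Π!·Σ² = 5/84  (sign -1)
combine: 4πI² = 189·4/63·5/84 = 5/7
take √, sign -1: I = -0.23841361
No selection rule forces the value: the integral is nonzero (none).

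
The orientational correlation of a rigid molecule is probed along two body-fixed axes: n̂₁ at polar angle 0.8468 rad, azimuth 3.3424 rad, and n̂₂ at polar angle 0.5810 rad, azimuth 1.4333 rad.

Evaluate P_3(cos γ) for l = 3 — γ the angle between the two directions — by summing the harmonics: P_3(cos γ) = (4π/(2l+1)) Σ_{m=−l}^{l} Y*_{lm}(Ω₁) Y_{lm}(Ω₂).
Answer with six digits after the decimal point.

-0.444265

Term-by-term m-sum for l=3 (normalisation 4π/7 = 1.795196):
  m=-3: Y*=-0.14455 - 0.09940j  Y=-0.02766 + 0.06320j  product 0.01028 - 0.00639j
  m=-2: Y*=0.34970 + 0.14852j  Y=-0.24768 - 0.06988j  product -0.07624 - 0.06122j
  m=-1: Y*=-0.28322 - 0.05765j  Y=0.06063 - 0.43817j  product -0.04243 + 0.12060j
  m=+0: Y*=-0.19929 + 0.00000j  Y=0.15403 + 0.00000j  product -0.03070 + 0.00000j
  m=+1: Y*=0.28322 - 0.05765j  Y=-0.06063 - 0.43817j  product -0.04243 - 0.12060j
  m=+2: Y*=0.34970 - 0.14852j  Y=-0.24768 + 0.06988j  product -0.07624 + 0.06122j
  m=+3: Y*=0.14455 - 0.09940j  Y=0.02766 + 0.06320j  product 0.01028 + 0.00639j
Accumulated sum -0.24747 + 0.00000j; after 4π/(2l+1) scaling, -0.44427 + 0.00000j ⇒ P_3 = -0.444265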